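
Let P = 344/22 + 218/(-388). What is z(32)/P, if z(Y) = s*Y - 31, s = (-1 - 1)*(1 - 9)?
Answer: 1026454/32169 ≈ 31.908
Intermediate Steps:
s = 16 (s = -2*(-8) = 16)
z(Y) = -31 + 16*Y (z(Y) = 16*Y - 31 = -31 + 16*Y)
P = 32169/2134 (P = 344*(1/22) + 218*(-1/388) = 172/11 - 109/194 = 32169/2134 ≈ 15.075)
z(32)/P = (-31 + 16*32)/(32169/2134) = (-31 + 512)*(2134/32169) = 481*(2134/32169) = 1026454/32169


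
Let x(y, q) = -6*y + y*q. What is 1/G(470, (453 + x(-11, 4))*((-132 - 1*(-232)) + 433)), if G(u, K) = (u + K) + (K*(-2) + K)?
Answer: 1/470 ≈ 0.0021277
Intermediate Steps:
x(y, q) = -6*y + q*y
G(u, K) = u (G(u, K) = (K + u) + (-2*K + K) = (K + u) - K = u)
1/G(470, (453 + x(-11, 4))*((-132 - 1*(-232)) + 433)) = 1/470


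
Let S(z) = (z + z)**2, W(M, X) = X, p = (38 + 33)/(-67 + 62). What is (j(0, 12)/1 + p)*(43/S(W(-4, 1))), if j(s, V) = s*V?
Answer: -3053/20 ≈ -152.65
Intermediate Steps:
p = -71/5 (p = 71/(-5) = 71*(-1/5) = -71/5 ≈ -14.200)
S(z) = 4*z**2 (S(z) = (2*z)**2 = 4*z**2)
j(s, V) = V*s
(j(0, 12)/1 + p)*(43/S(W(-4, 1))) = ((12*0)/1 - 71/5)*(43/((4*1**2))) = (0*1 - 71/5)*(43/((4*1))) = (0 - 71/5)*(43/4) = -3053/(5*4) = -71/5*43/4 = -3053/20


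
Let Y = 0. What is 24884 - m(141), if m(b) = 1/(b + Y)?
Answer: 3508643/141 ≈ 24884.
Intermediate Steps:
m(b) = 1/b (m(b) = 1/(b + 0) = 1/b)
24884 - m(141) = 24884 - 1/141 = 3508643/141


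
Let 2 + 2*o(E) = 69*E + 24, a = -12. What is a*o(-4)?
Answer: 1524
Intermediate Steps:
o(E) = 11 + 69*E/2 (o(E) = -1 + (69*E + 24)/2 = -1 + (24 + 69*E)/2 = -1 + (12 + 69*E/2) = 11 + 69*E/2)
a*o(-4) = -12*(11 + (69/2)*(-4)) = -12*(11 - 138) = -12*(-127) = 1524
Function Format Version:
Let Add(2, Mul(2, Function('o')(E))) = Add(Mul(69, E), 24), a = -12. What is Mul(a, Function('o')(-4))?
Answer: 1524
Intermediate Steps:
Function('o')(E) = Add(11, Mul(Rational(69, 2), E)) (Function('o')(E) = Add(-1, Mul(Rational(1, 2), Add(Mul(69, E), 24))) = Add(-1, Mul(Rational(1, 2), Add(24, Mul(69, E)))) = Add(-1, Add(12, Mul(Rational(69, 2), E))) = Add(11, Mul(Rational(69, 2), E)))
Mul(a, Function('o')(-4)) = Mul(-12, Add(11, Mul(Rational(69, 2), -4))) = Mul(-12, Add(11, -138)) = Mul(-12, -127) = 1524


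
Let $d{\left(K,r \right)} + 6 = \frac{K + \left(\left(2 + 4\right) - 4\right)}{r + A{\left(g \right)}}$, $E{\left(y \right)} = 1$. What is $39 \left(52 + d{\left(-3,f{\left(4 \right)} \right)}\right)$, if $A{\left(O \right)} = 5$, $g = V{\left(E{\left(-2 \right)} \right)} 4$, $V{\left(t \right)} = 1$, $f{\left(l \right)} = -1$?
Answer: $\frac{7137}{4} \approx 1784.3$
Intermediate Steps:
$g = 4$ ($g = 1 \cdot 4 = 4$)
$d{\left(K,r \right)} = -6 + \frac{2 + K}{5 + r}$ ($d{\left(K,r \right)} = -6 + \frac{K + \left(\left(2 + 4\right) - 4\right)}{r + 5} = -6 + \frac{K + \left(6 - 4\right)}{5 + r} = -6 + \frac{K + 2}{5 + r} = -6 + \frac{2 + K}{5 + r}$)
$39 \left(52 + d{\left(-3,f{\left(4 \right)} \right)}\right) = 39 \left(52 + \frac{-28 - 3 - -6}{5 - 1}\right) = 39 \left(52 + \frac{-28 - 3 + 6}{4}\right) = 39 \left(52 + \frac{1}{4} \left(-25\right)\right) = 39 \left(52 - \frac{25}{4}\right) = 39 \cdot \frac{183}{4} = \frac{7137}{4}$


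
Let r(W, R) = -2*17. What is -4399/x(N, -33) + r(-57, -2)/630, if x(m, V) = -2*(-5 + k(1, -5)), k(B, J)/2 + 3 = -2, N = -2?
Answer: -92413/630 ≈ -146.69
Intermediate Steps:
k(B, J) = -10 (k(B, J) = -6 + 2*(-2) = -6 - 4 = -10)
r(W, R) = -34
x(m, V) = 30 (x(m, V) = -2*(-5 - 10) = -2*(-15) = 30)
-4399/x(N, -33) + r(-57, -2)/630 = -4399/30 - 34/630 = -4399*1/30 - 34*1/630 = -4399/30 - 17/315 = -92413/630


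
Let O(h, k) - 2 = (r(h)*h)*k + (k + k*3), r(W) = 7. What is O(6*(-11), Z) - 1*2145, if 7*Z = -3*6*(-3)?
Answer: -39733/7 ≈ -5676.1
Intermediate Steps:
Z = 54/7 (Z = (-3*6*(-3))/7 = (-18*(-3))/7 = (1/7)*54 = 54/7 ≈ 7.7143)
O(h, k) = 2 + 4*k + 7*h*k (O(h, k) = 2 + ((7*h)*k + (k + k*3)) = 2 + (7*h*k + (k + 3*k)) = 2 + (7*h*k + 4*k) = 2 + (4*k + 7*h*k) = 2 + 4*k + 7*h*k)
O(6*(-11), Z) - 1*2145 = (2 + 4*(54/7) + 7*(6*(-11))*(54/7)) - 1*2145 = (2 + 216/7 + 7*(-66)*(54/7)) - 2145 = (2 + 216/7 - 3564) - 2145 = -24718/7 - 2145 = -39733/7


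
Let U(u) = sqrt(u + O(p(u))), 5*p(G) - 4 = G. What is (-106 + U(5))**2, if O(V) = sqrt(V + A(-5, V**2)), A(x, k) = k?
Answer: (530 - sqrt(5)*sqrt(25 + 3*sqrt(14)))**2/25 ≈ 10673.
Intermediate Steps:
p(G) = 4/5 + G/5
O(V) = sqrt(V + V**2)
U(u) = sqrt(u + sqrt((4/5 + u/5)*(9/5 + u/5))) (U(u) = sqrt(u + sqrt((4/5 + u/5)*(1 + (4/5 + u/5)))) = sqrt(u + sqrt((4/5 + u/5)*(9/5 + u/5))))
(-106 + U(5))**2 = (-106 + sqrt(5*sqrt(36 + 5**2 + 13*5) + 25*5)/5)**2 = (-106 + sqrt(5*sqrt(36 + 25 + 65) + 125)/5)**2 = (-106 + sqrt(5*sqrt(126) + 125)/5)**2 = (-106 + sqrt(5*(3*sqrt(14)) + 125)/5)**2 = (-106 + sqrt(15*sqrt(14) + 125)/5)**2 = (-106 + sqrt(125 + 15*sqrt(14))/5)**2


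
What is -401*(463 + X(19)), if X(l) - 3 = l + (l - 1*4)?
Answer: -200500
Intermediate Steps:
X(l) = -1 + 2*l (X(l) = 3 + (l + (l - 1*4)) = 3 + (l + (l - 4)) = 3 + (l + (-4 + l)) = 3 + (-4 + 2*l) = -1 + 2*l)
-401*(463 + X(19)) = -401*(463 + (-1 + 2*19)) = -401*(463 + (-1 + 38)) = -401*(463 + 37) = -401*500 = -200500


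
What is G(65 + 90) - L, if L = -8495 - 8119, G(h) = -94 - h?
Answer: 16365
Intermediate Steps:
L = -16614
G(65 + 90) - L = (-94 - (65 + 90)) - 1*(-16614) = (-94 - 1*155) + 16614 = (-94 - 155) + 16614 = -249 + 16614 = 16365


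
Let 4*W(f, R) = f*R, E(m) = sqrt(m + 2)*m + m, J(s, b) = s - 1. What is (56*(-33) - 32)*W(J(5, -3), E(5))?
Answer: -9400 - 9400*sqrt(7) ≈ -34270.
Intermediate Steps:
J(s, b) = -1 + s
E(m) = m + m*sqrt(2 + m) (E(m) = sqrt(2 + m)*m + m = m*sqrt(2 + m) + m = m + m*sqrt(2 + m))
W(f, R) = R*f/4 (W(f, R) = (f*R)/4 = (R*f)/4 = R*f/4)
(56*(-33) - 32)*W(J(5, -3), E(5)) = (56*(-33) - 32)*((5*(1 + sqrt(2 + 5)))*(-1 + 5)/4) = (-1848 - 32)*((1/4)*(5*(1 + sqrt(7)))*4) = -470*(5 + 5*sqrt(7))*4 = -1880*(5 + 5*sqrt(7)) = -9400 - 9400*sqrt(7)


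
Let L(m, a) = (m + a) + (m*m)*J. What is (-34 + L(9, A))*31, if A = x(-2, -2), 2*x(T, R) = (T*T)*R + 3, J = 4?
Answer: 18383/2 ≈ 9191.5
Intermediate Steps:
x(T, R) = 3/2 + R*T²/2 (x(T, R) = ((T*T)*R + 3)/2 = (T²*R + 3)/2 = (R*T² + 3)/2 = (3 + R*T²)/2 = 3/2 + R*T²/2)
A = -5/2 (A = 3/2 + (½)*(-2)*(-2)² = 3/2 + (½)*(-2)*4 = 3/2 - 4 = -5/2 ≈ -2.5000)
L(m, a) = a + m + 4*m² (L(m, a) = (m + a) + (m*m)*4 = (a + m) + m²*4 = (a + m) + 4*m² = a + m + 4*m²)
(-34 + L(9, A))*31 = (-34 + (-5/2 + 9 + 4*9²))*31 = (-34 + (-5/2 + 9 + 4*81))*31 = (-34 + (-5/2 + 9 + 324))*31 = (-34 + 661/2)*31 = (593/2)*31 = 18383/2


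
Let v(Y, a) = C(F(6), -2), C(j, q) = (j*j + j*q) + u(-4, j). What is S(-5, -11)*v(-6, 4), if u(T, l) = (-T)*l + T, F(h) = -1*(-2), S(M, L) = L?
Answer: -44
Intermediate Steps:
F(h) = 2
u(T, l) = T - T*l (u(T, l) = -T*l + T = T - T*l)
C(j, q) = -4 + j**2 + 4*j + j*q (C(j, q) = (j*j + j*q) - 4*(1 - j) = (j**2 + j*q) + (-4 + 4*j) = -4 + j**2 + 4*j + j*q)
v(Y, a) = 4 (v(Y, a) = -4 + 2**2 + 4*2 + 2*(-2) = -4 + 4 + 8 - 4 = 4)
S(-5, -11)*v(-6, 4) = -11*4 = -44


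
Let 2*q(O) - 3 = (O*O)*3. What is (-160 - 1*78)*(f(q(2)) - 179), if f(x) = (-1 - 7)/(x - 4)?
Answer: 43146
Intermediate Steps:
q(O) = 3/2 + 3*O²/2 (q(O) = 3/2 + ((O*O)*3)/2 = 3/2 + (O²*3)/2 = 3/2 + (3*O²)/2 = 3/2 + 3*O²/2)
f(x) = -8/(-4 + x)
(-160 - 1*78)*(f(q(2)) - 179) = (-160 - 1*78)*(-8/(-4 + (3/2 + (3/2)*2²)) - 179) = (-160 - 78)*(-8/(-4 + (3/2 + (3/2)*4)) - 179) = -238*(-8/(-4 + (3/2 + 6)) - 179) = -238*(-8/(-4 + 15/2) - 179) = -238*(-8/7/2 - 179) = -238*(-8*2/7 - 179) = -238*(-16/7 - 179) = -238*(-1269/7) = 43146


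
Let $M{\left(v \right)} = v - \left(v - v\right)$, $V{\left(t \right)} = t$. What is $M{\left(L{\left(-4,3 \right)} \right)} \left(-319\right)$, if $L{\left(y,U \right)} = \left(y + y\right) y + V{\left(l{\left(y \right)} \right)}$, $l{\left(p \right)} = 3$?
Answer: $-11165$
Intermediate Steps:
$L{\left(y,U \right)} = 3 + 2 y^{2}$ ($L{\left(y,U \right)} = \left(y + y\right) y + 3 = 2 y y + 3 = 2 y^{2} + 3 = 3 + 2 y^{2}$)
$M{\left(v \right)} = v$ ($M{\left(v \right)} = v - 0 = v + 0 = v$)
$M{\left(L{\left(-4,3 \right)} \right)} \left(-319\right) = \left(3 + 2 \left(-4\right)^{2}\right) \left(-319\right) = \left(3 + 2 \cdot 16\right) \left(-319\right) = \left(3 + 32\right) \left(-319\right) = 35 \left(-319\right) = -11165$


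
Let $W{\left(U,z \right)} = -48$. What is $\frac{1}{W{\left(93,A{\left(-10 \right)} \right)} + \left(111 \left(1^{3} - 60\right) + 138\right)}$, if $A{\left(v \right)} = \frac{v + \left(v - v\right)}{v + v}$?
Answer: $- \frac{1}{6459} \approx -0.00015482$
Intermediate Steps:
$A{\left(v \right)} = \frac{1}{2}$ ($A{\left(v \right)} = \frac{v + 0}{2 v} = v \frac{1}{2 v} = \frac{1}{2}$)
$\frac{1}{W{\left(93,A{\left(-10 \right)} \right)} + \left(111 \left(1^{3} - 60\right) + 138\right)} = \frac{1}{-48 + \left(111 \left(1^{3} - 60\right) + 138\right)} = \frac{1}{-48 + \left(111 \left(1 - 60\right) + 138\right)} = \frac{1}{-48 + \left(111 \left(-59\right) + 138\right)} = \frac{1}{-48 + \left(-6549 + 138\right)} = \frac{1}{-48 - 6411} = \frac{1}{-6459} = - \frac{1}{6459}$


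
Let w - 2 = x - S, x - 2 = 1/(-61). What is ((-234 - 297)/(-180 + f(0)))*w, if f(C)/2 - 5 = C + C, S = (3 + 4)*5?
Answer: -502326/5185 ≈ -96.881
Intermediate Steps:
x = 121/61 (x = 2 + 1/(-61) = 2 - 1/61 = 121/61 ≈ 1.9836)
S = 35 (S = 7*5 = 35)
f(C) = 10 + 4*C (f(C) = 10 + 2*(C + C) = 10 + 2*(2*C) = 10 + 4*C)
w = -1892/61 (w = 2 + (121/61 - 1*35) = 2 + (121/61 - 35) = 2 - 2014/61 = -1892/61 ≈ -31.016)
((-234 - 297)/(-180 + f(0)))*w = ((-234 - 297)/(-180 + (10 + 4*0)))*(-1892/61) = -531/(-180 + (10 + 0))*(-1892/61) = -531/(-180 + 10)*(-1892/61) = -531/(-170)*(-1892/61) = -531*(-1/170)*(-1892/61) = (531/170)*(-1892/61) = -502326/5185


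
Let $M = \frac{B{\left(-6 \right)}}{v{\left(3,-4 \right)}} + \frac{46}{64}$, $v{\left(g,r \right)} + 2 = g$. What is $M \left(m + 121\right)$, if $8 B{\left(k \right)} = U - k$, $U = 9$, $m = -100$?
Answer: $\frac{1743}{32} \approx 54.469$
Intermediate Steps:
$v{\left(g,r \right)} = -2 + g$
$B{\left(k \right)} = \frac{9}{8} - \frac{k}{8}$ ($B{\left(k \right)} = \frac{9 - k}{8} = \frac{9}{8} - \frac{k}{8}$)
$M = \frac{83}{32}$ ($M = \frac{\frac{9}{8} - - \frac{3}{4}}{-2 + 3} + \frac{46}{64} = \frac{\frac{9}{8} + \frac{3}{4}}{1} + 46 \cdot \frac{1}{64} = \frac{15}{8} \cdot 1 + \frac{23}{32} = \frac{15}{8} + \frac{23}{32} = \frac{83}{32} \approx 2.5938$)
$M \left(m + 121\right) = \frac{83 \left(-100 + 121\right)}{32} = \frac{83}{32} \cdot 21 = \frac{1743}{32}$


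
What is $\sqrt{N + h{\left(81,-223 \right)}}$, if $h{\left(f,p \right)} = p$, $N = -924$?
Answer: $i \sqrt{1147} \approx 33.867 i$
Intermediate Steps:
$\sqrt{N + h{\left(81,-223 \right)}} = \sqrt{-924 - 223} = \sqrt{-1147} = i \sqrt{1147}$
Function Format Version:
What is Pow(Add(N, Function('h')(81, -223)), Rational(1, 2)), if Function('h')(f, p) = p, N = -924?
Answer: Mul(I, Pow(1147, Rational(1, 2))) ≈ Mul(33.867, I)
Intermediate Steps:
Pow(Add(N, Function('h')(81, -223)), Rational(1, 2)) = Pow(Add(-924, -223), Rational(1, 2)) = Pow(-1147, Rational(1, 2)) = Mul(I, Pow(1147, Rational(1, 2)))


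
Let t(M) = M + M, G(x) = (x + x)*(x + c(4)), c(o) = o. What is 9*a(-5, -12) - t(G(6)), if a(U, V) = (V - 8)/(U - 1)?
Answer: -210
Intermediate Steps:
a(U, V) = (-8 + V)/(-1 + U)
G(x) = 2*x*(4 + x) (G(x) = (x + x)*(x + 4) = (2*x)*(4 + x) = 2*x*(4 + x))
t(M) = 2*M
9*a(-5, -12) - t(G(6)) = 9*((-8 - 12)/(-1 - 5)) - 2*2*6*(4 + 6) = 9*(-20/(-6)) - 2*2*6*10 = 9*(-1/6*(-20)) - 2*120 = 9*(10/3) - 1*240 = 30 - 240 = -210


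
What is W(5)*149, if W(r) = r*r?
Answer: 3725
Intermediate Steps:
W(r) = r**2
W(5)*149 = 5**2*149 = 25*149 = 3725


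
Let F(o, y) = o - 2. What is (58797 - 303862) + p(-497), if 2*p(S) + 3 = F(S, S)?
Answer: -245316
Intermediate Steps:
F(o, y) = -2 + o
p(S) = -5/2 + S/2 (p(S) = -3/2 + (-2 + S)/2 = -3/2 + (-1 + S/2) = -5/2 + S/2)
(58797 - 303862) + p(-497) = (58797 - 303862) + (-5/2 + (½)*(-497)) = -245065 + (-5/2 - 497/2) = -245065 - 251 = -245316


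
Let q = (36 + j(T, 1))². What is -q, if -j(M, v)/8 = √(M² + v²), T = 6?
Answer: -3664 + 576*√37 ≈ -160.33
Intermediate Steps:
j(M, v) = -8*√(M² + v²)
q = (36 - 8*√37)² (q = (36 - 8*√(6² + 1²))² = (36 - 8*√(36 + 1))² = (36 - 8*√37)² ≈ 160.33)
-q = -(3664 - 576*√37) = -3664 + 576*√37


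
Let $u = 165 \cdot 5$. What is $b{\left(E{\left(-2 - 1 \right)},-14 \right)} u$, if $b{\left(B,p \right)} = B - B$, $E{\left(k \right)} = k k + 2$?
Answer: $0$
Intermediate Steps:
$E{\left(k \right)} = 2 + k^{2}$ ($E{\left(k \right)} = k^{2} + 2 = 2 + k^{2}$)
$b{\left(B,p \right)} = 0$
$u = 825$
$b{\left(E{\left(-2 - 1 \right)},-14 \right)} u = 0 \cdot 825 = 0$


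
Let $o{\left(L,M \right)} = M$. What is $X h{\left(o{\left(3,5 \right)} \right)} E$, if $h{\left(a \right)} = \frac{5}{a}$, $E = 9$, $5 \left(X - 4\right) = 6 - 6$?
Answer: $36$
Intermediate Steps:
$X = 4$ ($X = 4 + \frac{6 - 6}{5} = 4 + \frac{1}{5} \cdot 0 = 4 + 0 = 4$)
$X h{\left(o{\left(3,5 \right)} \right)} E = 4 \cdot \frac{5}{5} \cdot 9 = 4 \cdot 5 \cdot \frac{1}{5} \cdot 9 = 4 \cdot 1 \cdot 9 = 4 \cdot 9 = 36$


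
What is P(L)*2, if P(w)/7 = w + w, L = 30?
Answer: 840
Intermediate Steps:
P(w) = 14*w (P(w) = 7*(w + w) = 7*(2*w) = 14*w)
P(L)*2 = (14*30)*2 = 420*2 = 840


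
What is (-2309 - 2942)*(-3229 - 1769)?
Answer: 26244498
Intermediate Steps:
(-2309 - 2942)*(-3229 - 1769) = -5251*(-4998) = 26244498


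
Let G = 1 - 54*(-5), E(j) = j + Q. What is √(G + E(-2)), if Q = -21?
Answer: 2*√62 ≈ 15.748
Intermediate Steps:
E(j) = -21 + j (E(j) = j - 21 = -21 + j)
G = 271 (G = 1 + 270 = 271)
√(G + E(-2)) = √(271 + (-21 - 2)) = √(271 - 23) = √248 = 2*√62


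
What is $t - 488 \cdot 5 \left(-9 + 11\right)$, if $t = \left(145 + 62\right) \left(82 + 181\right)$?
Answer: $49561$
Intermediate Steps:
$t = 54441$ ($t = 207 \cdot 263 = 54441$)
$t - 488 \cdot 5 \left(-9 + 11\right) = 54441 - 488 \cdot 5 \left(-9 + 11\right) = 54441 - 488 \cdot 5 \cdot 2 = 54441 - 4880 = 49561$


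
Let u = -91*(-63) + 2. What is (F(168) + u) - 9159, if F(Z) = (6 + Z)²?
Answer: 26852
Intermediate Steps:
u = 5735 (u = 5733 + 2 = 5735)
(F(168) + u) - 9159 = ((6 + 168)² + 5735) - 9159 = (174² + 5735) - 9159 = (30276 + 5735) - 9159 = 36011 - 9159 = 26852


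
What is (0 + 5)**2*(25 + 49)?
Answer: 1850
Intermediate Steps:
(0 + 5)**2*(25 + 49) = 5**2*74 = 25*74 = 1850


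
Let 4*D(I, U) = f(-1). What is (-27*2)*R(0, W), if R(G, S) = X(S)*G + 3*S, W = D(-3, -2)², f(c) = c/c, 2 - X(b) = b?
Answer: -81/8 ≈ -10.125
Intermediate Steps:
X(b) = 2 - b
f(c) = 1
D(I, U) = ¼ (D(I, U) = (¼)*1 = ¼)
W = 1/16 (W = (¼)² = 1/16 ≈ 0.062500)
R(G, S) = 3*S + G*(2 - S) (R(G, S) = (2 - S)*G + 3*S = G*(2 - S) + 3*S = 3*S + G*(2 - S))
(-27*2)*R(0, W) = (-27*2)*(3*(1/16) - 1*0*(-2 + 1/16)) = -54*(3/16 - 1*0*(-31/16)) = -54*(3/16 + 0) = -54*3/16 = -81/8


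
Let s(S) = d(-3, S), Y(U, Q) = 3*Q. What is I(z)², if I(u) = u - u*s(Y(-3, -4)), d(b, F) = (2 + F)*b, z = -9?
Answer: 68121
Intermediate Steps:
d(b, F) = b*(2 + F)
s(S) = -6 - 3*S (s(S) = -3*(2 + S) = -6 - 3*S)
I(u) = -29*u (I(u) = u - u*(-6 - 9*(-4)) = u - u*(-6 - 3*(-12)) = u - u*(-6 + 36) = u - u*30 = u - 30*u = -29*u)
I(z)² = (-29*(-9))² = 261² = 68121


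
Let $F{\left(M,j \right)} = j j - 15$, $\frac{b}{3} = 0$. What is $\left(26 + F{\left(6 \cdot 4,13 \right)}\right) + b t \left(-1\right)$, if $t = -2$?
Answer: $180$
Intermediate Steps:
$b = 0$ ($b = 3 \cdot 0 = 0$)
$F{\left(M,j \right)} = -15 + j^{2}$ ($F{\left(M,j \right)} = j^{2} - 15 = -15 + j^{2}$)
$\left(26 + F{\left(6 \cdot 4,13 \right)}\right) + b t \left(-1\right) = \left(26 - \left(15 - 13^{2}\right)\right) + 0 \left(-2\right) \left(-1\right) = \left(26 + \left(-15 + 169\right)\right) + 0 \left(-1\right) = \left(26 + 154\right) + 0 = 180 + 0 = 180$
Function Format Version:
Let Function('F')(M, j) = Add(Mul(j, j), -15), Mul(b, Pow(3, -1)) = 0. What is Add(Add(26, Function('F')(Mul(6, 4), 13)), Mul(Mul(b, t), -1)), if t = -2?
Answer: 180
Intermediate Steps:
b = 0 (b = Mul(3, 0) = 0)
Function('F')(M, j) = Add(-15, Pow(j, 2)) (Function('F')(M, j) = Add(Pow(j, 2), -15) = Add(-15, Pow(j, 2)))
Add(Add(26, Function('F')(Mul(6, 4), 13)), Mul(Mul(b, t), -1)) = Add(Add(26, Add(-15, Pow(13, 2))), Mul(Mul(0, -2), -1)) = Add(Add(26, Add(-15, 169)), Mul(0, -1)) = Add(Add(26, 154), 0) = Add(180, 0) = 180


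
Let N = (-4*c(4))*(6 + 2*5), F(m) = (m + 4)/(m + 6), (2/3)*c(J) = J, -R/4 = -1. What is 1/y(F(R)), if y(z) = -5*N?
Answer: 1/1920 ≈ 0.00052083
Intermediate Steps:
R = 4 (R = -4*(-1) = 4)
c(J) = 3*J/2
F(m) = (4 + m)/(6 + m)
N = -384 (N = (-6*4)*(6 + 2*5) = (-4*6)*(6 + 10) = -24*16 = -384)
y(z) = 1920 (y(z) = -5*(-384) = 1920)
1/y(F(R)) = 1/1920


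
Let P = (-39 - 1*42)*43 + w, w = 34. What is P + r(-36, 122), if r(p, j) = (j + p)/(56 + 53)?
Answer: -375855/109 ≈ -3448.2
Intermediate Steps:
r(p, j) = j/109 + p/109 (r(p, j) = (j + p)/109 = (j + p)*(1/109) = j/109 + p/109)
P = -3449 (P = (-39 - 1*42)*43 + 34 = (-39 - 42)*43 + 34 = -81*43 + 34 = -3483 + 34 = -3449)
P + r(-36, 122) = -3449 + ((1/109)*122 + (1/109)*(-36)) = -3449 + (122/109 - 36/109) = -3449 + 86/109 = -375855/109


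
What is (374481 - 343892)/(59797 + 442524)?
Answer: 30589/502321 ≈ 0.060895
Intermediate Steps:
(374481 - 343892)/(59797 + 442524) = 30589/502321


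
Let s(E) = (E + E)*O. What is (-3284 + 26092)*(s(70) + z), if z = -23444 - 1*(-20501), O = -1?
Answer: -70317064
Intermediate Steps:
z = -2943 (z = -23444 + 20501 = -2943)
s(E) = -2*E (s(E) = (E + E)*(-1) = (2*E)*(-1) = -2*E)
(-3284 + 26092)*(s(70) + z) = (-3284 + 26092)*(-2*70 - 2943) = 22808*(-140 - 2943) = 22808*(-3083) = -70317064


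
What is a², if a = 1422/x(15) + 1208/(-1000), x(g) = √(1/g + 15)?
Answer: 236965545263/1765625 - 214722*√3390/14125 ≈ 1.3333e+5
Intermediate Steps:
x(g) = √(15 + 1/g)
a = -151/125 + 711*√3390/113 (a = 1422/(√(15 + 1/15)) + 1208/(-1000) = 1422/(√(15 + 1/15)) + 1208*(-1/1000) = 1422/(√(226/15)) - 151/125 = 1422/((√3390/15)) - 151/125 = 1422*(√3390/226) - 151/125 = 711*√3390/113 - 151/125 = -151/125 + 711*√3390/113 ≈ 365.14)
a² = (-151/125 + 711*√3390/113)²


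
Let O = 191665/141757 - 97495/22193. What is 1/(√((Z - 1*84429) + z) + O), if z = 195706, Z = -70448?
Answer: 30097836142990524370/404009353510396510333729 + 9897398431663636201*√40829/404009353510396510333729 ≈ 0.0050246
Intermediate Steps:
O = -9566977370/3146013101 (O = 191665*(1/141757) - 97495*1/22193 = 191665/141757 - 97495/22193 = -9566977370/3146013101 ≈ -3.0410)
1/(√((Z - 1*84429) + z) + O) = 1/(√((-70448 - 1*84429) + 195706) - 9566977370/3146013101) = 1/(√((-70448 - 84429) + 195706) - 9566977370/3146013101) = 1/(√(-154877 + 195706) - 9566977370/3146013101) = 1/(√40829 - 9566977370/3146013101) = 1/(-9566977370/3146013101 + √40829)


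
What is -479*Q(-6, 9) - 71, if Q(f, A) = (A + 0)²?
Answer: -38870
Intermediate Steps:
Q(f, A) = A²
-479*Q(-6, 9) - 71 = -479*9² - 71 = -479*81 - 71 = -38799 - 71 = -38870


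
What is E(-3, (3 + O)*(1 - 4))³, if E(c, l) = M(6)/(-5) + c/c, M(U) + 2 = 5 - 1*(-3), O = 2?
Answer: -1/125 ≈ -0.0080000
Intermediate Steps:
M(U) = 6 (M(U) = -2 + (5 - 1*(-3)) = -2 + (5 + 3) = -2 + 8 = 6)
E(c, l) = -⅕ (E(c, l) = 6/(-5) + c/c = 6*(-⅕) + 1 = -6/5 + 1 = -⅕)
E(-3, (3 + O)*(1 - 4))³ = (-⅕)³ = -1/125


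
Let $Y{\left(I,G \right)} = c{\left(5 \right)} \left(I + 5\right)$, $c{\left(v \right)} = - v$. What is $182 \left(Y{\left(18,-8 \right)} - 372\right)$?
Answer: $-88634$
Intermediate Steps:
$Y{\left(I,G \right)} = -25 - 5 I$ ($Y{\left(I,G \right)} = \left(-1\right) 5 \left(I + 5\right) = - 5 \left(5 + I\right) = -25 - 5 I$)
$182 \left(Y{\left(18,-8 \right)} - 372\right) = 182 \left(\left(-25 - 90\right) - 372\right) = 182 \left(-115 - 372\right) = 182 \left(-487\right) = -88634$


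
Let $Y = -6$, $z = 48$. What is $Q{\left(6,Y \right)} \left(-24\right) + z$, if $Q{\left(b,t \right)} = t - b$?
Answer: $336$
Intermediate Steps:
$Q{\left(6,Y \right)} \left(-24\right) + z = \left(-6 - 6\right) \left(-24\right) + 48 = \left(-12\right) \left(-24\right) + 48 = 288 + 48 = 336$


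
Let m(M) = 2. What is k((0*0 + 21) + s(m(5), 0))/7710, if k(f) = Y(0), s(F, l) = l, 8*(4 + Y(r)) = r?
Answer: -2/3855 ≈ -0.00051881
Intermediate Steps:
Y(r) = -4 + r/8
k(f) = -4 (k(f) = -4 + (⅛)*0 = -4 + 0 = -4)
k((0*0 + 21) + s(m(5), 0))/7710 = -4/7710 = -4*1/7710 = -2/3855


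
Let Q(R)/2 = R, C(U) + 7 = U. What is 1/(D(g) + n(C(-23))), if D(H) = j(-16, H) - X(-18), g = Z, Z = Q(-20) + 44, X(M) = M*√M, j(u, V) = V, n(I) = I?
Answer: -13/3254 - 27*I*√2/3254 ≈ -0.0039951 - 0.011734*I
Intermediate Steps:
C(U) = -7 + U
Q(R) = 2*R
X(M) = M^(3/2)
Z = 4 (Z = 2*(-20) + 44 = -40 + 44 = 4)
g = 4
D(H) = H + 54*I*√2 (D(H) = H - (-18)^(3/2) = H - (-54)*I*√2 = H + 54*I*√2)
1/(D(g) + n(C(-23))) = 1/((4 + 54*I*√2) + (-7 - 23)) = 1/((4 + 54*I*√2) - 30) = 1/(-26 + 54*I*√2)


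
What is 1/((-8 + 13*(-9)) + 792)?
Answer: 1/667 ≈ 0.0014993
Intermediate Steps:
1/((-8 + 13*(-9)) + 792) = 1/((-8 - 117) + 792) = 1/(-125 + 792) = 1/667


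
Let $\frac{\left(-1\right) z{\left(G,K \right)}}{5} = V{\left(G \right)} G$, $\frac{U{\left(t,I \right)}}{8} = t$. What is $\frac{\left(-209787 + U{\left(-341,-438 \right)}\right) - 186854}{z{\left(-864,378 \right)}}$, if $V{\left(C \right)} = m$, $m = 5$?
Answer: $- \frac{133123}{7200} \approx -18.489$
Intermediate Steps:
$U{\left(t,I \right)} = 8 t$
$V{\left(C \right)} = 5$
$z{\left(G,K \right)} = - 25 G$ ($z{\left(G,K \right)} = - 5 \cdot 5 G = - 25 G$)
$\frac{\left(-209787 + U{\left(-341,-438 \right)}\right) - 186854}{z{\left(-864,378 \right)}} = \frac{\left(-209787 + 8 \left(-341\right)\right) - 186854}{\left(-25\right) \left(-864\right)} = \frac{\left(-209787 - 2728\right) - 186854}{21600} = \left(-212515 - 186854\right) \frac{1}{21600} = \left(-399369\right) \frac{1}{21600} = - \frac{133123}{7200}$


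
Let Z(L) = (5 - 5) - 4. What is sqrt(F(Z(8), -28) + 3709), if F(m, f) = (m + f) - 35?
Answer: sqrt(3642) ≈ 60.349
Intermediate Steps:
Z(L) = -4 (Z(L) = 0 - 4 = -4)
F(m, f) = -35 + f + m (F(m, f) = (f + m) - 35 = -35 + f + m)
sqrt(F(Z(8), -28) + 3709) = sqrt((-35 - 28 - 4) + 3709) = sqrt(-67 + 3709) = sqrt(3642)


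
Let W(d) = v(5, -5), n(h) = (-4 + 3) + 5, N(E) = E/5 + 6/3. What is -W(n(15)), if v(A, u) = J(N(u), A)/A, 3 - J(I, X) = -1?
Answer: -⅘ ≈ -0.80000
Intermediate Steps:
N(E) = 2 + E/5 (N(E) = E*(⅕) + 6*(⅓) = E/5 + 2 = 2 + E/5)
J(I, X) = 4 (J(I, X) = 3 - 1*(-1) = 3 + 1 = 4)
v(A, u) = 4/A
n(h) = 4 (n(h) = -1 + 5 = 4)
W(d) = ⅘ (W(d) = 4/5 = 4*(⅕) = ⅘)
-W(n(15)) = -1*⅘ = -⅘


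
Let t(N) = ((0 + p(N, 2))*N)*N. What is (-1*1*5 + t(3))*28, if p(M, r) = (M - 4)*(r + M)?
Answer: -1400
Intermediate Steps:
p(M, r) = (-4 + M)*(M + r)
t(N) = N**2*(-8 + N**2 - 2*N) (t(N) = ((0 + (N**2 - 4*N - 4*2 + N*2))*N)*N = ((0 + (N**2 - 4*N - 8 + 2*N))*N)*N = ((0 + (-8 + N**2 - 2*N))*N)*N = ((-8 + N**2 - 2*N)*N)*N = (N*(-8 + N**2 - 2*N))*N = N**2*(-8 + N**2 - 2*N))
(-1*1*5 + t(3))*28 = (-1*1*5 + 3**2*(-8 + 3**2 - 2*3))*28 = (-1*5 + 9*(-8 + 9 - 6))*28 = (-5 + 9*(-5))*28 = (-5 - 45)*28 = -50*28 = -1400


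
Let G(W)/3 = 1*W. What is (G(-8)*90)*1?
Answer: -2160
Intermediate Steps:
G(W) = 3*W (G(W) = 3*(1*W) = 3*W)
(G(-8)*90)*1 = ((3*(-8))*90)*1 = -24*90*1 = -2160*1 = -2160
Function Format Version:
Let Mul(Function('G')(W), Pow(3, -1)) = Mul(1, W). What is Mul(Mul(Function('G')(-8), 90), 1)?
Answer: -2160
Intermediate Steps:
Function('G')(W) = Mul(3, W) (Function('G')(W) = Mul(3, Mul(1, W)) = Mul(3, W))
Mul(Mul(Function('G')(-8), 90), 1) = Mul(Mul(Mul(3, -8), 90), 1) = Mul(Mul(-24, 90), 1) = Mul(-2160, 1) = -2160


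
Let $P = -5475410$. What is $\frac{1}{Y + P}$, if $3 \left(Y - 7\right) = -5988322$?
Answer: $- \frac{3}{22414531} \approx -1.3384 \cdot 10^{-7}$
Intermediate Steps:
$Y = - \frac{5988301}{3}$ ($Y = 7 + \frac{1}{3} \left(-5988322\right) = 7 - \frac{5988322}{3} = - \frac{5988301}{3} \approx -1.9961 \cdot 10^{6}$)
$\frac{1}{Y + P} = \frac{1}{- \frac{5988301}{3} - 5475410} = \frac{1}{- \frac{22414531}{3}} = - \frac{3}{22414531}$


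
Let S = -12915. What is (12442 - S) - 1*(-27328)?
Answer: 52685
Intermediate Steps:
(12442 - S) - 1*(-27328) = (12442 - 1*(-12915)) - 1*(-27328) = (12442 + 12915) + 27328 = 25357 + 27328 = 52685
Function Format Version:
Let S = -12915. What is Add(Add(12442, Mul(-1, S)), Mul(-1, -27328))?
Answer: 52685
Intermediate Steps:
Add(Add(12442, Mul(-1, S)), Mul(-1, -27328)) = Add(Add(12442, Mul(-1, -12915)), Mul(-1, -27328)) = Add(Add(12442, 12915), 27328) = Add(25357, 27328) = 52685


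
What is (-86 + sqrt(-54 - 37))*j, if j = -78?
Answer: 6708 - 78*I*sqrt(91) ≈ 6708.0 - 744.07*I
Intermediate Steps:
(-86 + sqrt(-54 - 37))*j = (-86 + sqrt(-54 - 37))*(-78) = (-86 + sqrt(-91))*(-78) = (-86 + I*sqrt(91))*(-78) = 6708 - 78*I*sqrt(91)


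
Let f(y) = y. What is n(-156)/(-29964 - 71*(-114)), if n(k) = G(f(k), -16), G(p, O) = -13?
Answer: 13/21870 ≈ 0.00059442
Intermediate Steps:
n(k) = -13
n(-156)/(-29964 - 71*(-114)) = -13/(-29964 - 71*(-114)) = -13/(-29964 - 1*(-8094)) = -13/(-29964 + 8094) = -13/(-21870) = -13*(-1/21870) = 13/21870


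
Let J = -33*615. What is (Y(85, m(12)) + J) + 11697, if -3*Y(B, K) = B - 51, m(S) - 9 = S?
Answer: -25828/3 ≈ -8609.3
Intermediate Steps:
m(S) = 9 + S
Y(B, K) = 17 - B/3 (Y(B, K) = -(B - 51)/3 = -(-51 + B)/3 = 17 - B/3)
J = -20295
(Y(85, m(12)) + J) + 11697 = ((17 - 1/3*85) - 20295) + 11697 = ((17 - 85/3) - 20295) + 11697 = (-34/3 - 20295) + 11697 = -60919/3 + 11697 = -25828/3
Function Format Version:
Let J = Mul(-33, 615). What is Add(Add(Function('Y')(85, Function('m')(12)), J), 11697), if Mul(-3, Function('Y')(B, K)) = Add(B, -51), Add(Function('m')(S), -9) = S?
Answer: Rational(-25828, 3) ≈ -8609.3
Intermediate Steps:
Function('m')(S) = Add(9, S)
Function('Y')(B, K) = Add(17, Mul(Rational(-1, 3), B)) (Function('Y')(B, K) = Mul(Rational(-1, 3), Add(B, -51)) = Mul(Rational(-1, 3), Add(-51, B)) = Add(17, Mul(Rational(-1, 3), B)))
J = -20295
Add(Add(Function('Y')(85, Function('m')(12)), J), 11697) = Add(Add(Add(17, Mul(Rational(-1, 3), 85)), -20295), 11697) = Add(Add(Add(17, Rational(-85, 3)), -20295), 11697) = Add(Add(Rational(-34, 3), -20295), 11697) = Add(Rational(-60919, 3), 11697) = Rational(-25828, 3)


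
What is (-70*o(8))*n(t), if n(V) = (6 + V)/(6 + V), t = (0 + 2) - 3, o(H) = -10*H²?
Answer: 44800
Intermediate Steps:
t = -1 (t = 2 - 3 = -1)
n(V) = 1
(-70*o(8))*n(t) = -(-700)*8²*1 = -(-700)*64*1 = -70*(-640)*1 = 44800*1 = 44800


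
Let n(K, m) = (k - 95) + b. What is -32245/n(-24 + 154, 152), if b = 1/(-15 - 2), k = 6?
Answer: 548165/1514 ≈ 362.06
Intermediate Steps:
b = -1/17 (b = 1/(-17) = -1/17 ≈ -0.058824)
n(K, m) = -1514/17 (n(K, m) = (6 - 95) - 1/17 = -89 - 1/17 = -1514/17)
-32245/n(-24 + 154, 152) = -32245/(-1514/17) = -32245*(-17/1514) = 548165/1514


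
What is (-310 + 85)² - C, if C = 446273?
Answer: -395648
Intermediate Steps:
(-310 + 85)² - C = (-310 + 85)² - 1*446273 = (-225)² - 446273 = 50625 - 446273 = -395648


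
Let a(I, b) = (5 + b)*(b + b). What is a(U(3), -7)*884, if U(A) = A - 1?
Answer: 24752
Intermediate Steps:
U(A) = -1 + A
a(I, b) = 2*b*(5 + b) (a(I, b) = (5 + b)*(2*b) = 2*b*(5 + b))
a(U(3), -7)*884 = (2*(-7)*(5 - 7))*884 = (2*(-7)*(-2))*884 = 28*884 = 24752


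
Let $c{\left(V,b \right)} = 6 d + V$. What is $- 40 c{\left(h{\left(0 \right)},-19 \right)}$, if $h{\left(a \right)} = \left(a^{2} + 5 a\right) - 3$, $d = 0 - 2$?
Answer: $600$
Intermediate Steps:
$d = -2$
$h{\left(a \right)} = -3 + a^{2} + 5 a$
$c{\left(V,b \right)} = -12 + V$ ($c{\left(V,b \right)} = 6 \left(-2\right) + V = -12 + V$)
$- 40 c{\left(h{\left(0 \right)},-19 \right)} = - 40 \left(-12 + \left(-3 + 0^{2} + 5 \cdot 0\right)\right) = - 40 \left(-12 + \left(-3 + 0 + 0\right)\right) = - 40 \left(-12 - 3\right) = \left(-40\right) \left(-15\right) = 600$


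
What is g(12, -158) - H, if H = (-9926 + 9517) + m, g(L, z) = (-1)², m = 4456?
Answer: -4046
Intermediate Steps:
g(L, z) = 1
H = 4047 (H = (-9926 + 9517) + 4456 = -409 + 4456 = 4047)
g(12, -158) - H = 1 - 1*4047 = 1 - 4047 = -4046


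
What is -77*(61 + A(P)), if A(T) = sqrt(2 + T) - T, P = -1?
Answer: -4851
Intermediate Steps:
-77*(61 + A(P)) = -77*(61 + (sqrt(2 - 1) - 1*(-1))) = -77*(61 + (sqrt(1) + 1)) = -77*(61 + (1 + 1)) = -77*(61 + 2) = -77*63 = -4851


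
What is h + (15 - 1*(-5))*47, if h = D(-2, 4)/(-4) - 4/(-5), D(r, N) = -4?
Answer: 4709/5 ≈ 941.80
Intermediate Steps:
h = 9/5 (h = -4/(-4) - 4/(-5) = -4*(-¼) - 4*(-⅕) = 1 + ⅘ = 9/5 ≈ 1.8000)
h + (15 - 1*(-5))*47 = 9/5 + (15 - 1*(-5))*47 = 9/5 + (15 + 5)*47 = 9/5 + 20*47 = 9/5 + 940 = 4709/5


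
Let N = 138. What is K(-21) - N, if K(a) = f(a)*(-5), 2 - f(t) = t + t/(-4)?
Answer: -907/4 ≈ -226.75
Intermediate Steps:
f(t) = 2 - 3*t/4 (f(t) = 2 - (t + t/(-4)) = 2 - (t + t*(-1/4)) = 2 - (t - t/4) = 2 - 3*t/4)
K(a) = -10 + 15*a/4 (K(a) = (2 - 3*a/4)*(-5) = -10 + 15*a/4)
K(-21) - N = (-10 + (15/4)*(-21)) - 1*138 = (-10 - 315/4) - 138 = -355/4 - 138 = -907/4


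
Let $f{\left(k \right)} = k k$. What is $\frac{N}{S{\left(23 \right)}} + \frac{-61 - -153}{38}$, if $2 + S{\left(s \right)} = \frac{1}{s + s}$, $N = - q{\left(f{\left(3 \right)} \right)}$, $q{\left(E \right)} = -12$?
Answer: $- \frac{6302}{1729} \approx -3.6449$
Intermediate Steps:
$f{\left(k \right)} = k^{2}$
$N = 12$ ($N = \left(-1\right) \left(-12\right) = 12$)
$S{\left(s \right)} = -2 + \frac{1}{2 s}$ ($S{\left(s \right)} = -2 + \frac{1}{s + s} = -2 + \frac{1}{2 s}$)
$\frac{N}{S{\left(23 \right)}} + \frac{-61 - -153}{38} = \frac{12}{-2 + \frac{1}{2 \cdot 23}} + \frac{-61 - -153}{38} = \frac{12}{-2 + \frac{1}{2} \cdot \frac{1}{23}} + \left(-61 + 153\right) \frac{1}{38} = \frac{12}{-2 + \frac{1}{46}} + 92 \cdot \frac{1}{38} = \frac{12}{- \frac{91}{46}} + \frac{46}{19} = 12 \left(- \frac{46}{91}\right) + \frac{46}{19} = - \frac{552}{91} + \frac{46}{19} = - \frac{6302}{1729}$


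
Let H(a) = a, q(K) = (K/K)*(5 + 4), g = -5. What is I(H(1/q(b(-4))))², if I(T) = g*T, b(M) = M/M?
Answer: 25/81 ≈ 0.30864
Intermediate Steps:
b(M) = 1
q(K) = 9 (q(K) = 1*9 = 9)
I(T) = -5*T
I(H(1/q(b(-4))))² = (-5/9)² = 25/81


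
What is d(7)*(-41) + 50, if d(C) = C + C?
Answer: -524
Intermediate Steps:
d(C) = 2*C
d(7)*(-41) + 50 = (2*7)*(-41) + 50 = 14*(-41) + 50 = -574 + 50 = -524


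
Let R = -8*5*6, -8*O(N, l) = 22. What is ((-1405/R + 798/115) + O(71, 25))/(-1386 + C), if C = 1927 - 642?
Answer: -55439/557520 ≈ -0.099439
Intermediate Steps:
O(N, l) = -11/4 (O(N, l) = -⅛*22 = -11/4)
C = 1285
R = -240 (R = -40*6 = -240)
((-1405/R + 798/115) + O(71, 25))/(-1386 + C) = ((-1405/(-240) + 798/115) - 11/4)/(-1386 + 1285) = ((-1405*(-1/240) + 798*(1/115)) - 11/4)/(-101) = ((281/48 + 798/115) - 11/4)*(-1/101) = (70619/5520 - 11/4)*(-1/101) = (55439/5520)*(-1/101) = -55439/557520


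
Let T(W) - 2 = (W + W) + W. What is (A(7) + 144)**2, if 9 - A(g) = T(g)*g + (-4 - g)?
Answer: 9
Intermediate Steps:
T(W) = 2 + 3*W (T(W) = 2 + ((W + W) + W) = 2 + (2*W + W) = 2 + 3*W)
A(g) = 13 + g - g*(2 + 3*g) (A(g) = 9 - ((2 + 3*g)*g + (-4 - g)) = 9 - (g*(2 + 3*g) + (-4 - g)) = 9 - (-4 - g + g*(2 + 3*g)) = 9 + (4 + g - g*(2 + 3*g)) = 13 + g - g*(2 + 3*g))
(A(7) + 144)**2 = ((13 - 1*7 - 3*7**2) + 144)**2 = ((13 - 7 - 3*49) + 144)**2 = ((13 - 7 - 147) + 144)**2 = (-141 + 144)**2 = 3**2 = 9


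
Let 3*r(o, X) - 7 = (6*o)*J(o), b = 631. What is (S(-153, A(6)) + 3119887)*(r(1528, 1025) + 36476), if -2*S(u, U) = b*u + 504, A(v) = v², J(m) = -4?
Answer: 461012761319/6 ≈ 7.6835e+10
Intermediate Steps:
S(u, U) = -252 - 631*u/2 (S(u, U) = -(631*u + 504)/2 = -(504 + 631*u)/2 = -252 - 631*u/2)
r(o, X) = 7/3 - 8*o (r(o, X) = 7/3 + ((6*o)*(-4))/3 = 7/3 + (-24*o)/3 = 7/3 - 8*o)
(S(-153, A(6)) + 3119887)*(r(1528, 1025) + 36476) = ((-252 - 631/2*(-153)) + 3119887)*((7/3 - 8*1528) + 36476) = ((-252 + 96543/2) + 3119887)*((7/3 - 12224) + 36476) = (96039/2 + 3119887)*(-36665/3 + 36476) = (6335813/2)*(72763/3) = 461012761319/6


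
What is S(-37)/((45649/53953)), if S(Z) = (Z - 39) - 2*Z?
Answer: -107906/45649 ≈ -2.3638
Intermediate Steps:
S(Z) = -39 - Z (S(Z) = (-39 + Z) - 2*Z = -39 - Z)
S(-37)/((45649/53953)) = (-39 - 1*(-37))/((45649/53953)) = (-39 + 37)/((45649*(1/53953))) = -2/45649/53953 = -2*53953/45649 = -107906/45649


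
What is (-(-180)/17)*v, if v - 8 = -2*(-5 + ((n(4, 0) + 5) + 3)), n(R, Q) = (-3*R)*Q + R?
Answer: -1080/17 ≈ -63.529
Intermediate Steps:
n(R, Q) = R - 3*Q*R (n(R, Q) = -3*Q*R + R = R - 3*Q*R)
v = -6 (v = 8 - 2*(-5 + ((4*(1 - 3*0) + 5) + 3)) = 8 - 2*(-5 + ((4*(1 + 0) + 5) + 3)) = 8 - 2*(-5 + ((4*1 + 5) + 3)) = 8 - 2*(-5 + ((4 + 5) + 3)) = 8 - 2*(-5 + (9 + 3)) = 8 - 2*(-5 + 12) = 8 - 2*7 = 8 - 14 = -6)
(-(-180)/17)*v = -(-180)/17*(-6) = -10*(-18/17)*(-6) = (180/17)*(-6) = -1080/17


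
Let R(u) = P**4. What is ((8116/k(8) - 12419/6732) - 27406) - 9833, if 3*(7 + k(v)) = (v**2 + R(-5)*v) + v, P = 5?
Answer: -115104445271/3091212 ≈ -37236.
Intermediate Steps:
R(u) = 625 (R(u) = 5**4 = 625)
k(v) = -7 + v**2/3 + 626*v/3 (k(v) = -7 + ((v**2 + 625*v) + v)/3 = -7 + (v**2 + 626*v)/3 = -7 + (v**2/3 + 626*v/3) = -7 + v**2/3 + 626*v/3)
((8116/k(8) - 12419/6732) - 27406) - 9833 = ((8116/(-7 + (1/3)*8**2 + (626/3)*8) - 12419/6732) - 27406) - 9833 = ((8116/(-7 + (1/3)*64 + 5008/3) - 12419*1/6732) - 27406) - 9833 = ((8116/(-7 + 64/3 + 5008/3) - 1129/612) - 27406) - 9833 = ((8116/(5051/3) - 1129/612) - 27406) - 9833 = ((8116*(3/5051) - 1129/612) - 27406) - 9833 = ((24348/5051 - 1129/612) - 27406) - 9833 = (9198397/3091212 - 27406) - 9833 = -84708557675/3091212 - 9833 = -115104445271/3091212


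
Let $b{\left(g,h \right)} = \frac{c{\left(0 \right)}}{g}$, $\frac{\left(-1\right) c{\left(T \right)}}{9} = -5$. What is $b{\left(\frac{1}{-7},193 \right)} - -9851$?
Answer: $9536$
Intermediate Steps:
$c{\left(T \right)} = 45$ ($c{\left(T \right)} = \left(-9\right) \left(-5\right) = 45$)
$b{\left(g,h \right)} = \frac{45}{g}$
$b{\left(\frac{1}{-7},193 \right)} - -9851 = \frac{45}{\frac{1}{-7}} - -9851 = \frac{45}{- \frac{1}{7}} + 9851 = 45 \left(-7\right) + 9851 = -315 + 9851 = 9536$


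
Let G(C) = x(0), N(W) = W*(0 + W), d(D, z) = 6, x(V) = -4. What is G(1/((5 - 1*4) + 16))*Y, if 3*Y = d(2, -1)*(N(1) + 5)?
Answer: -48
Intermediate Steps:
N(W) = W**2 (N(W) = W*W = W**2)
G(C) = -4
Y = 12 (Y = (6*(1**2 + 5))/3 = (6*(1 + 5))/3 = (6*6)/3 = (1/3)*36 = 12)
G(1/((5 - 1*4) + 16))*Y = -4*12 = -48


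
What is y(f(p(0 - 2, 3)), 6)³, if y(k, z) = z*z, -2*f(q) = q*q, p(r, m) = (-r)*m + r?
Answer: 46656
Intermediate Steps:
p(r, m) = r - m*r (p(r, m) = -m*r + r = r - m*r)
f(q) = -q²/2 (f(q) = -q*q/2 = -q²/2)
y(k, z) = z²
y(f(p(0 - 2, 3)), 6)³ = (6²)³ = 36³ = 46656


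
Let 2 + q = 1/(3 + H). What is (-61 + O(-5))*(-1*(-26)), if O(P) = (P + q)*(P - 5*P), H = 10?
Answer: -5186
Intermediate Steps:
q = -25/13 (q = -2 + 1/(3 + 10) = -2 + 1/13 = -25/13 ≈ -1.9231)
O(P) = -4*P*(-25/13 + P) (O(P) = (P - 25/13)*(P - 5*P) = (-25/13 + P)*(-4*P) = -4*P*(-25/13 + P))
(-61 + O(-5))*(-1*(-26)) = (-61 + (4/13)*(-5)*(25 - 13*(-5)))*(-1*(-26)) = (-61 + (4/13)*(-5)*(25 + 65))*26 = (-61 + (4/13)*(-5)*90)*26 = (-61 - 1800/13)*26 = -2593/13*26 = -5186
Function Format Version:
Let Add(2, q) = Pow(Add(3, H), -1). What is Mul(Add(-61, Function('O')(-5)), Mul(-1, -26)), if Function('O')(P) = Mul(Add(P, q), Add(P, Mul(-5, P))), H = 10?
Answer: -5186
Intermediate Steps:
q = Rational(-25, 13) (q = Add(-2, Pow(Add(3, 10), -1)) = Add(-2, Pow(13, -1)) = Add(-2, Rational(1, 13)) = Rational(-25, 13) ≈ -1.9231)
Function('O')(P) = Mul(-4, P, Add(Rational(-25, 13), P)) (Function('O')(P) = Mul(Add(P, Rational(-25, 13)), Add(P, Mul(-5, P))) = Mul(Add(Rational(-25, 13), P), Mul(-4, P)) = Mul(-4, P, Add(Rational(-25, 13), P)))
Mul(Add(-61, Function('O')(-5)), Mul(-1, -26)) = Mul(Add(-61, Mul(Rational(4, 13), -5, Add(25, Mul(-13, -5)))), Mul(-1, -26)) = Mul(Add(-61, Mul(Rational(4, 13), -5, Add(25, 65))), 26) = Mul(Add(-61, Mul(Rational(4, 13), -5, 90)), 26) = Mul(Add(-61, Rational(-1800, 13)), 26) = Mul(Rational(-2593, 13), 26) = -5186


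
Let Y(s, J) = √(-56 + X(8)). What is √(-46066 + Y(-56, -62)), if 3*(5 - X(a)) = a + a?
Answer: √(-414594 + 39*I*√3)/3 ≈ 0.017485 + 214.63*I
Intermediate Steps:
X(a) = 5 - 2*a/3 (X(a) = 5 - (a + a)/3 = 5 - 2*a/3)
Y(s, J) = 13*I*√3/3 (Y(s, J) = √(-56 + (5 - ⅔*8)) = √(-56 + (5 - 16/3)) = √(-56 - ⅓) = √(-169/3) = 13*I*√3/3)
√(-46066 + Y(-56, -62)) = √(-46066 + 13*I*√3/3)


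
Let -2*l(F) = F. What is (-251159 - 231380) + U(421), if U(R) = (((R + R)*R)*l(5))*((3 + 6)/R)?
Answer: -501484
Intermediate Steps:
l(F) = -F/2
U(R) = -45*R (U(R) = (((R + R)*R)*(-½*5))*((3 + 6)/R) = (((2*R)*R)*(-5/2))*(9/R) = ((2*R²)*(-5/2))*(9/R) = (-5*R²)*(9/R) = -45*R)
(-251159 - 231380) + U(421) = (-251159 - 231380) - 45*421 = -482539 - 18945 = -501484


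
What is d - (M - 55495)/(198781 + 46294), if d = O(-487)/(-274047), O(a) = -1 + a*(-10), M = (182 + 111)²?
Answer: -3170564271/22387356175 ≈ -0.14162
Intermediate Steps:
M = 85849 (M = 293² = 85849)
O(a) = -1 - 10*a
d = -1623/91349 (d = (-1 - 10*(-487))/(-274047) = (-1 + 4870)*(-1/274047) = 4869*(-1/274047) = -1623/91349 ≈ -0.017767)
d - (M - 55495)/(198781 + 46294) = -1623/91349 - (85849 - 55495)/(198781 + 46294) = -1623/91349 - 30354/245075 = -3170564271/22387356175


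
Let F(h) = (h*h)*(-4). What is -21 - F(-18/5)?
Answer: 771/25 ≈ 30.840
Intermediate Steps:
F(h) = -4*h² (F(h) = h²*(-4) = -4*h²)
-21 - F(-18/5) = -21 - (-4)*(-18/5)² = -21 - (-4)*324/25 = -21 - 1*(-1296/25) = -21 + 1296/25 = 771/25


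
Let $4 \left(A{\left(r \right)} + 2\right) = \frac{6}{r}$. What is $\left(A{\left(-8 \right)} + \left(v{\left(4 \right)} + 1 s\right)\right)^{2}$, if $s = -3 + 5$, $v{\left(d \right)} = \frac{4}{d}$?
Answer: $\frac{169}{256} \approx 0.66016$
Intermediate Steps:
$s = 2$
$A{\left(r \right)} = -2 + \frac{3}{2 r}$ ($A{\left(r \right)} = -2 + \frac{6 \frac{1}{r}}{4} = -2 + \frac{3}{2 r}$)
$\left(A{\left(-8 \right)} + \left(v{\left(4 \right)} + 1 s\right)\right)^{2} = \left(\left(-2 + \frac{3}{2 \left(-8\right)}\right) + \left(\frac{4}{4} + 1 \cdot 2\right)\right)^{2} = \left(\left(-2 + \frac{3}{2} \left(- \frac{1}{8}\right)\right) + \left(4 \cdot \frac{1}{4} + 2\right)\right)^{2} = \left(\left(-2 - \frac{3}{16}\right) + \left(1 + 2\right)\right)^{2} = \left(- \frac{35}{16} + 3\right)^{2} = \left(\frac{13}{16}\right)^{2} = \frac{169}{256}$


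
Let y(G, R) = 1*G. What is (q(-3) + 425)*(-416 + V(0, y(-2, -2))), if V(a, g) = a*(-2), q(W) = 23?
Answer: -186368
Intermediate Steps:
y(G, R) = G
V(a, g) = -2*a
(q(-3) + 425)*(-416 + V(0, y(-2, -2))) = (23 + 425)*(-416 - 2*0) = 448*(-416 + 0) = 448*(-416) = -186368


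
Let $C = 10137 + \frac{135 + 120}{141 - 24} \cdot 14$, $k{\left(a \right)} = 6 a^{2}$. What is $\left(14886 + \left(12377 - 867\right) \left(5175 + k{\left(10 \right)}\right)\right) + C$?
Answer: $\frac{2593316837}{39} \approx 6.6495 \cdot 10^{7}$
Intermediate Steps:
$C = \frac{396533}{39}$ ($C = 10137 + \frac{255}{117} \cdot 14 = 10137 + 255 \cdot \frac{1}{117} \cdot 14 = 10137 + \frac{85}{39} \cdot 14 = 10137 + \frac{1190}{39} = \frac{396533}{39} \approx 10168.0$)
$\left(14886 + \left(12377 - 867\right) \left(5175 + k{\left(10 \right)}\right)\right) + C = \left(14886 + \left(12377 - 867\right) \left(5175 + 6 \cdot 10^{2}\right)\right) + \frac{396533}{39} = \left(14886 + 11510 \left(5175 + 6 \cdot 100\right)\right) + \frac{396533}{39} = \left(14886 + 11510 \left(5175 + 600\right)\right) + \frac{396533}{39} = \left(14886 + 11510 \cdot 5775\right) + \frac{396533}{39} = \left(14886 + 66470250\right) + \frac{396533}{39} = 66485136 + \frac{396533}{39} = \frac{2593316837}{39}$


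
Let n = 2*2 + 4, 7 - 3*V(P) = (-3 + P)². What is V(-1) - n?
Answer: -11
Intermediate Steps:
V(P) = 7/3 - (-3 + P)²/3
n = 8 (n = 4 + 4 = 8)
V(-1) - n = (7/3 - (-3 - 1)²/3) - 1*8 = (7/3 - ⅓*(-4)²) - 8 = (7/3 - ⅓*16) - 8 = (7/3 - 16/3) - 8 = -3 - 8 = -11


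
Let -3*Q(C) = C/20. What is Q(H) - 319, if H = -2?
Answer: -9569/30 ≈ -318.97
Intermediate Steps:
Q(C) = -C/60 (Q(C) = -C/(3*20) = -C/60)
Q(H) - 319 = -1/60*(-2) - 319 = 1/30 - 319 = -9569/30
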